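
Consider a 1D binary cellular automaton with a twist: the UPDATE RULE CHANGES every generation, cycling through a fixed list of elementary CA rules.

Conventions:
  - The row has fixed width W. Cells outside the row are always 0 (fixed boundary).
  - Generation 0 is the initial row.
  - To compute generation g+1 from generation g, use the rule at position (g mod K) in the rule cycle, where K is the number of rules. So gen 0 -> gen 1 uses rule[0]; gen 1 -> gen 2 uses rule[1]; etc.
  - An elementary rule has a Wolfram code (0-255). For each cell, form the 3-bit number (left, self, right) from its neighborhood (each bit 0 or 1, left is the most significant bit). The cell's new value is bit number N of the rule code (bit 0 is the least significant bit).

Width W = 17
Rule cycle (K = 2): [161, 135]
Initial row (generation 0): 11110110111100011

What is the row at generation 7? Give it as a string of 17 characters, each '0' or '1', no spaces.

Gen 0: 11110110111100011
Gen 1 (rule 161): 01101001011001000
Gen 2 (rule 135): 10001011000011011
Gen 3 (rule 161): 00100100011000100
Gen 4 (rule 135): 11101101100011101
Gen 5 (rule 161): 01010010001001010
Gen 6 (rule 135): 11010110111011010
Gen 7 (rule 161): 00101001010100100

Answer: 00101001010100100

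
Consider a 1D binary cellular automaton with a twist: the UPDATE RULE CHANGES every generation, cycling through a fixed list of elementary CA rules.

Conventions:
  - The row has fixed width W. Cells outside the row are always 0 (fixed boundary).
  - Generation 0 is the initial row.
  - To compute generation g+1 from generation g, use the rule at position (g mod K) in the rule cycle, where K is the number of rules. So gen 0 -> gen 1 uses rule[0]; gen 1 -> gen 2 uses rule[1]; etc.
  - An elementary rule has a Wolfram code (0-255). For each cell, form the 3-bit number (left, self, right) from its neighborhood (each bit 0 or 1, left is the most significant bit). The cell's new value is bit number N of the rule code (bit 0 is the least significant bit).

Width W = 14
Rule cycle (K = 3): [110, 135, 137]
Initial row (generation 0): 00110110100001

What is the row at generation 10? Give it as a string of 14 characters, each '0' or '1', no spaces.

Gen 0: 00110110100001
Gen 1 (rule 110): 01111111100011
Gen 2 (rule 135): 10111111001100
Gen 3 (rule 137): 00111110001001
Gen 4 (rule 110): 01100010011011
Gen 5 (rule 135): 10001110100000
Gen 6 (rule 137): 00101100001111
Gen 7 (rule 110): 01111100011001
Gen 8 (rule 135): 10111001100011
Gen 9 (rule 137): 00110001001010
Gen 10 (rule 110): 01110011011110

Answer: 01110011011110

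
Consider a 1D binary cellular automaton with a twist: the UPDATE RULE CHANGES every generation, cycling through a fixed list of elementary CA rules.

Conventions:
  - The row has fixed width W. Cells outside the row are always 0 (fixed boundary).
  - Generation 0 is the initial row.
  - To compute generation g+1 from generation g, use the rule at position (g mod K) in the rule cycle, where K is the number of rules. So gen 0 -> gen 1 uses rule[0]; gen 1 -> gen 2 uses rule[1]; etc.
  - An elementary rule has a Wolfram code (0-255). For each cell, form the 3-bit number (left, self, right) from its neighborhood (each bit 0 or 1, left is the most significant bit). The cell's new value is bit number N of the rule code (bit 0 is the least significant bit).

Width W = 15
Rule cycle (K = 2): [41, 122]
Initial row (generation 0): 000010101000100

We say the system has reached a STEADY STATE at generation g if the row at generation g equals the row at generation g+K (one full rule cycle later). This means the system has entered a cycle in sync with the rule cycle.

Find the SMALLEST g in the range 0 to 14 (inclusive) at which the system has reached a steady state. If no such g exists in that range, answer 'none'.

Answer: 12

Derivation:
Gen 0: 000010101000100
Gen 1 (rule 41): 111001010010001
Gen 2 (rule 122): 101110101101010
Gen 3 (rule 41): 011001011010100
Gen 4 (rule 122): 111110111101010
Gen 5 (rule 41): 100001100010100
Gen 6 (rule 122): 010011110101010
Gen 7 (rule 41): 000010001010100
Gen 8 (rule 122): 000101010101010
Gen 9 (rule 41): 110010101010100
Gen 10 (rule 122): 111101010101010
Gen 11 (rule 41): 100010101010100
Gen 12 (rule 122): 010101010101010
Gen 13 (rule 41): 001010101010100
Gen 14 (rule 122): 010101010101010
Gen 15 (rule 41): 001010101010100
Gen 16 (rule 122): 010101010101010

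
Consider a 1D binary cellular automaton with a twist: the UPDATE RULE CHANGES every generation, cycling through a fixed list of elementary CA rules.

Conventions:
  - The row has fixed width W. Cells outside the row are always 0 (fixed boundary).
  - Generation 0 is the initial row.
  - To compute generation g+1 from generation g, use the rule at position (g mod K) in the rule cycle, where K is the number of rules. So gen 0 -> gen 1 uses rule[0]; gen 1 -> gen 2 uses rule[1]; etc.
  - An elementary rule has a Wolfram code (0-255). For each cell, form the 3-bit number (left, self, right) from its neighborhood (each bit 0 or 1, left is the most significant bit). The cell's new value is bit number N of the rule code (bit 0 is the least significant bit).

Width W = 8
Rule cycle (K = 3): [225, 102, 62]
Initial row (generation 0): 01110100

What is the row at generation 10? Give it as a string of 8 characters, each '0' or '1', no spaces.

Gen 0: 01110100
Gen 1 (rule 225): 00111001
Gen 2 (rule 102): 01001011
Gen 3 (rule 62): 11111110
Gen 4 (rule 225): 01111110
Gen 5 (rule 102): 10000010
Gen 6 (rule 62): 11000111
Gen 7 (rule 225): 01010011
Gen 8 (rule 102): 11110101
Gen 9 (rule 62): 10001111
Gen 10 (rule 225): 00100111

Answer: 00100111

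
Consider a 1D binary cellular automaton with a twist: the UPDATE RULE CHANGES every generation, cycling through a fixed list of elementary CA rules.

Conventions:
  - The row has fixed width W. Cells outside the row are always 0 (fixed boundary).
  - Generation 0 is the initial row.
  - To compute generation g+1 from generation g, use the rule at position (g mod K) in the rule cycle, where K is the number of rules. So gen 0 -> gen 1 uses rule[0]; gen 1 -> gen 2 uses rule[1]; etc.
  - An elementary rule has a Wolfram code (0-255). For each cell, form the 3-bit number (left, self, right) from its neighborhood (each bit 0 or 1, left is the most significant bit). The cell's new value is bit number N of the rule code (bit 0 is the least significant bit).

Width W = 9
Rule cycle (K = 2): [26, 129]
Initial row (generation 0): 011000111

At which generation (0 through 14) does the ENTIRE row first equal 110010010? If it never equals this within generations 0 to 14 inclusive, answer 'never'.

Answer: never

Derivation:
Gen 0: 011000111
Gen 1 (rule 26): 110101100
Gen 2 (rule 129): 000000001
Gen 3 (rule 26): 000000010
Gen 4 (rule 129): 111111000
Gen 5 (rule 26): 100000100
Gen 6 (rule 129): 001110001
Gen 7 (rule 26): 011001010
Gen 8 (rule 129): 000000000
Gen 9 (rule 26): 000000000
Gen 10 (rule 129): 111111111
Gen 11 (rule 26): 100000000
Gen 12 (rule 129): 001111111
Gen 13 (rule 26): 011000000
Gen 14 (rule 129): 000011111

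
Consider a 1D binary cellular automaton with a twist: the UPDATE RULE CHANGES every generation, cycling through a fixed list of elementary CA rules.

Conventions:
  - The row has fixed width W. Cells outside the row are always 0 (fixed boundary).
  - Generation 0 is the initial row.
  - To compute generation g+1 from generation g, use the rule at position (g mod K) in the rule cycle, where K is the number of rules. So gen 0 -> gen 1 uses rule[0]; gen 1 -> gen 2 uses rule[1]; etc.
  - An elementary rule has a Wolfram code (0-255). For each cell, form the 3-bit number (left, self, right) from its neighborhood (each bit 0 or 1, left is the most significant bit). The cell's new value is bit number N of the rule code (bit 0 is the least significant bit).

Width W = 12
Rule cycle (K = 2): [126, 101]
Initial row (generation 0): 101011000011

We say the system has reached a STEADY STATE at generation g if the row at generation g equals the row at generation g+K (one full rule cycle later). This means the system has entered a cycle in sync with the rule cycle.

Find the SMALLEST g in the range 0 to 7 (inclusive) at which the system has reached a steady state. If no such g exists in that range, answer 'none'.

Answer: none

Derivation:
Gen 0: 101011000011
Gen 1 (rule 126): 111111100111
Gen 2 (rule 101): 000000100001
Gen 3 (rule 126): 000001110011
Gen 4 (rule 101): 111100010001
Gen 5 (rule 126): 100110111011
Gen 6 (rule 101): 100011001101
Gen 7 (rule 126): 110111111111
Gen 8 (rule 101): 011000000001
Gen 9 (rule 126): 111100000011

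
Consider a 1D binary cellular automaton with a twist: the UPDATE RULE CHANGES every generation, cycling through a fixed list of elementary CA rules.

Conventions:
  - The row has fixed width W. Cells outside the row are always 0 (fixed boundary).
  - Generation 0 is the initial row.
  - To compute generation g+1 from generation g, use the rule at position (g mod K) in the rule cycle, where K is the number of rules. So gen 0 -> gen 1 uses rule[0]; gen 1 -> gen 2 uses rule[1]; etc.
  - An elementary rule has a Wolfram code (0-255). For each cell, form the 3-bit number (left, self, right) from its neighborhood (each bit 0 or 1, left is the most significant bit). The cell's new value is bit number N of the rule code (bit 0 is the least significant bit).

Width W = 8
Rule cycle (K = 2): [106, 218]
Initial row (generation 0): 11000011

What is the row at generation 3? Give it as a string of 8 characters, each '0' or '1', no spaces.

Gen 0: 11000011
Gen 1 (rule 106): 11000111
Gen 2 (rule 218): 11101111
Gen 3 (rule 106): 10111001

Answer: 10111001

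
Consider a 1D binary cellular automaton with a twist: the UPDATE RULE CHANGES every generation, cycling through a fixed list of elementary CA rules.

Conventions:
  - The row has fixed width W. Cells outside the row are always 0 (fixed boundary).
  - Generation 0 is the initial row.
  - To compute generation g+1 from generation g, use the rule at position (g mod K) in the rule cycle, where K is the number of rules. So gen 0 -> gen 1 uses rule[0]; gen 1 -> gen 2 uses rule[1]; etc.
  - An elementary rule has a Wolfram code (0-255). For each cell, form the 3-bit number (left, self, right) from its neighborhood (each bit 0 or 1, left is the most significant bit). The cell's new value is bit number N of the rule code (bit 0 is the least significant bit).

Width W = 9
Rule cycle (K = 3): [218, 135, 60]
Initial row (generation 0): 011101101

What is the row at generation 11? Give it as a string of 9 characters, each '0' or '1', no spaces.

Gen 0: 011101101
Gen 1 (rule 218): 111101100
Gen 2 (rule 135): 011000001
Gen 3 (rule 60): 010100001
Gen 4 (rule 218): 100010010
Gen 5 (rule 135): 101110110
Gen 6 (rule 60): 111001101
Gen 7 (rule 218): 111111100
Gen 8 (rule 135): 011111001
Gen 9 (rule 60): 010000101
Gen 10 (rule 218): 101001000
Gen 11 (rule 135): 101011011

Answer: 101011011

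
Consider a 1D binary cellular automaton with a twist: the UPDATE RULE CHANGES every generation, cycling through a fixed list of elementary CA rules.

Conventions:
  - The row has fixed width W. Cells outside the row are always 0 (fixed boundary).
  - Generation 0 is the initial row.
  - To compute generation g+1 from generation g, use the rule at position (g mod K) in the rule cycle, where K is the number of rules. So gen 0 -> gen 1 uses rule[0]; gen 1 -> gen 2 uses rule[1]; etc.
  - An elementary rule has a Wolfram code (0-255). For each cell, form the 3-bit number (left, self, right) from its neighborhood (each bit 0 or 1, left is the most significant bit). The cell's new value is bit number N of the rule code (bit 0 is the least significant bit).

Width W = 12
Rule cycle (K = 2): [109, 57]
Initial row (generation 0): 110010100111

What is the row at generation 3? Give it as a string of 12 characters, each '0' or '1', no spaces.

Gen 0: 110010100111
Gen 1 (rule 109): 110011100101
Gen 2 (rule 57): 101010010010
Gen 3 (rule 109): 111110010010

Answer: 111110010010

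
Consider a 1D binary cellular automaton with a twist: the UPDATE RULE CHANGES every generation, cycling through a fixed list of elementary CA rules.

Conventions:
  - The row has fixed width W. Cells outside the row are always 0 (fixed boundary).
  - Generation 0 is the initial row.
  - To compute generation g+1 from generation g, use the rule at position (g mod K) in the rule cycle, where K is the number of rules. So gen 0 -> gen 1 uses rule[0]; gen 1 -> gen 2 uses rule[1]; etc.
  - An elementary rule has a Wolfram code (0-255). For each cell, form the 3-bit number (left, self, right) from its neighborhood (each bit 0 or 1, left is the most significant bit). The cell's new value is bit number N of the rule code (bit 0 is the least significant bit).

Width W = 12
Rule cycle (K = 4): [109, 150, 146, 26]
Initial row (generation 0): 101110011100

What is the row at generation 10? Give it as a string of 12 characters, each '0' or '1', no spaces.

Gen 0: 101110011100
Gen 1 (rule 109): 111010010101
Gen 2 (rule 150): 010011110101
Gen 3 (rule 146): 101101100000
Gen 4 (rule 26): 001001010000
Gen 5 (rule 109): 101001110111
Gen 6 (rule 150): 101110100010
Gen 7 (rule 146): 000100010101
Gen 8 (rule 26): 001010100000
Gen 9 (rule 109): 101111101111
Gen 10 (rule 150): 100111000110

Answer: 100111000110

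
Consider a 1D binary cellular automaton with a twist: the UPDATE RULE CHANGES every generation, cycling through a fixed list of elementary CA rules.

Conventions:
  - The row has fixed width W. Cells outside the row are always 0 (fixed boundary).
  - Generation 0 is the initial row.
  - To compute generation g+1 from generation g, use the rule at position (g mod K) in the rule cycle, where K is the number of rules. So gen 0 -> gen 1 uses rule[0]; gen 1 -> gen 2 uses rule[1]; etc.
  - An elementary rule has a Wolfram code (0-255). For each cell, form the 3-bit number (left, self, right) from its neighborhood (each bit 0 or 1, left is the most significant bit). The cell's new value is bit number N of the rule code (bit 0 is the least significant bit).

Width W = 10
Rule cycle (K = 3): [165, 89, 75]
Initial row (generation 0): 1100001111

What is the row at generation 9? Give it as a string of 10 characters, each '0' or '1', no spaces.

Gen 0: 1100001111
Gen 1 (rule 165): 0001100110
Gen 2 (rule 89): 1101110111
Gen 3 (rule 75): 1101010101
Gen 4 (rule 165): 0011111111
Gen 5 (rule 89): 1010000001
Gen 6 (rule 75): 0000111110
Gen 7 (rule 165): 1110011100
Gen 8 (rule 89): 1011010111
Gen 9 (rule 75): 0011000101

Answer: 0011000101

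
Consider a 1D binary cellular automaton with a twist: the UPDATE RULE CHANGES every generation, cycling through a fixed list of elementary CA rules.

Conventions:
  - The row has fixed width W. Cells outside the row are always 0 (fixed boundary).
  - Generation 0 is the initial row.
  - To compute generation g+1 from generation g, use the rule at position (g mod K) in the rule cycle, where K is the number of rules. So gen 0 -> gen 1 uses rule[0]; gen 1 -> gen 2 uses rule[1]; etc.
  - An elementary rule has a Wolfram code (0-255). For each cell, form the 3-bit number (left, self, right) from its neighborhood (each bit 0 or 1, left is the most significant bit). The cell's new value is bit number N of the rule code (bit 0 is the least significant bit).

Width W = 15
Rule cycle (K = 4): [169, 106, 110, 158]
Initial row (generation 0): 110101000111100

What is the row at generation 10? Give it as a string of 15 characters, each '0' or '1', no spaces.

Gen 0: 110101000111100
Gen 1 (rule 169): 101010010111001
Gen 2 (rule 106): 010100101101010
Gen 3 (rule 110): 111101111111110
Gen 4 (rule 158): 111001111111101
Gen 5 (rule 169): 110001111111010
Gen 6 (rule 106): 110011000001100
Gen 7 (rule 110): 110111000011100
Gen 8 (rule 158): 100110100111010
Gen 9 (rule 169): 000101000110100
Gen 10 (rule 106): 001010001111000

Answer: 001010001111000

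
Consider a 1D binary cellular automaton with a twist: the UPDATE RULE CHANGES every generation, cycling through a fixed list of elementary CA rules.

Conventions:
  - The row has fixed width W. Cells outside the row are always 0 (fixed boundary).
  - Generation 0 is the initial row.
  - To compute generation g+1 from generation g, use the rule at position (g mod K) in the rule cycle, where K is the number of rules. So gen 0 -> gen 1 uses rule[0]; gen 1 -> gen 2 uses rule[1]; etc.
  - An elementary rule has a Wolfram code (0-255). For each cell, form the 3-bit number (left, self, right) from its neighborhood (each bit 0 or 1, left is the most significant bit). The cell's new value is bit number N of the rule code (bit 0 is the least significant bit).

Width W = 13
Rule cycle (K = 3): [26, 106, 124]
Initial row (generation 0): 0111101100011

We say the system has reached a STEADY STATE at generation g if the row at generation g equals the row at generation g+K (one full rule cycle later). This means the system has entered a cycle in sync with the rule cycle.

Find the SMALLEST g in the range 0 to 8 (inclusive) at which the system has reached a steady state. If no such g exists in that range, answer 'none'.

Gen 0: 0111101100011
Gen 1 (rule 26): 1100001010110
Gen 2 (rule 106): 1100010101110
Gen 3 (rule 124): 1110011111011
Gen 4 (rule 26): 1001110000010
Gen 5 (rule 106): 0011010000100
Gen 6 (rule 124): 0011111000110
Gen 7 (rule 26): 0110000101101
Gen 8 (rule 106): 1110001011110
Gen 9 (rule 124): 1011001110011
Gen 10 (rule 26): 0010111001110
Gen 11 (rule 106): 0101101011010

Answer: none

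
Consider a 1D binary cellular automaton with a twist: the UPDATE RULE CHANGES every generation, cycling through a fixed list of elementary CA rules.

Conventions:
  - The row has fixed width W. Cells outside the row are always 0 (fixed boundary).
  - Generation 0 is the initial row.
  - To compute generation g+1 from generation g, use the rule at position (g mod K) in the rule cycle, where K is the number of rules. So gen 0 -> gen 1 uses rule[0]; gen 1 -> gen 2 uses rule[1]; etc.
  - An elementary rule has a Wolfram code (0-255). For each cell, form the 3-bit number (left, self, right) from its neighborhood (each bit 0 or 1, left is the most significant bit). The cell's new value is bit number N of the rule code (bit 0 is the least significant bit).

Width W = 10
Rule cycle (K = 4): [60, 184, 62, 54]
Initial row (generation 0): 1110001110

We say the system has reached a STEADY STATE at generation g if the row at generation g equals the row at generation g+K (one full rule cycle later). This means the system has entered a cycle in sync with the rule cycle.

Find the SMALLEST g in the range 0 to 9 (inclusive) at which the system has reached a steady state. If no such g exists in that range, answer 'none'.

Gen 0: 1110001110
Gen 1 (rule 60): 1001001001
Gen 2 (rule 184): 0100100100
Gen 3 (rule 62): 1111111110
Gen 4 (rule 54): 0000000001
Gen 5 (rule 60): 0000000001
Gen 6 (rule 184): 0000000000
Gen 7 (rule 62): 0000000000
Gen 8 (rule 54): 0000000000
Gen 9 (rule 60): 0000000000
Gen 10 (rule 184): 0000000000
Gen 11 (rule 62): 0000000000
Gen 12 (rule 54): 0000000000
Gen 13 (rule 60): 0000000000

Answer: 6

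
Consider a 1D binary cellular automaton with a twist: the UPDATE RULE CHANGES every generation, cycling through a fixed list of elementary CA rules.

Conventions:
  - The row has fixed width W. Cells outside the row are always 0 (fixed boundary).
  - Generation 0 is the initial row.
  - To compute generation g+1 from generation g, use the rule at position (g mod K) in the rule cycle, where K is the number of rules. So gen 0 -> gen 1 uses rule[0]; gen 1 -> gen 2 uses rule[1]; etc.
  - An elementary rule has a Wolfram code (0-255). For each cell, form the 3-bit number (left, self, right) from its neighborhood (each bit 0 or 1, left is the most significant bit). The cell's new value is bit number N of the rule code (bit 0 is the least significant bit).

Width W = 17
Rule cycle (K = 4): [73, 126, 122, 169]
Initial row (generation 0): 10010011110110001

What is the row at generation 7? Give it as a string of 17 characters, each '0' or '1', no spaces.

Answer: 10011110110110110

Derivation:
Gen 0: 10010011110110001
Gen 1 (rule 73): 00000010010110100
Gen 2 (rule 126): 00000111111111110
Gen 3 (rule 122): 00001100000000011
Gen 4 (rule 169): 11101001111111010
Gen 5 (rule 73): 10100001000001000
Gen 6 (rule 126): 11110011100011100
Gen 7 (rule 122): 10011110110110110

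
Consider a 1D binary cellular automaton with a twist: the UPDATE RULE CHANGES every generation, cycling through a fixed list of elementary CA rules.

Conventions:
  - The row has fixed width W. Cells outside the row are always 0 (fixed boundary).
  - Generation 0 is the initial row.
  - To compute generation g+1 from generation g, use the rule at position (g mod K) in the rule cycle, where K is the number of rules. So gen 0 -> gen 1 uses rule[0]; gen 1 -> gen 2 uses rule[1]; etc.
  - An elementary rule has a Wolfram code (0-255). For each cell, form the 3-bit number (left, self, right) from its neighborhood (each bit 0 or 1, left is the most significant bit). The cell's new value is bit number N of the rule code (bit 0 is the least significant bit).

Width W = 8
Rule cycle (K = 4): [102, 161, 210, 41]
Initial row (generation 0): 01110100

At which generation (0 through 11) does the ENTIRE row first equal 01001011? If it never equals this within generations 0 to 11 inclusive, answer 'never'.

Answer: never

Derivation:
Gen 0: 01110100
Gen 1 (rule 102): 10011100
Gen 2 (rule 161): 00001001
Gen 3 (rule 210): 00010110
Gen 4 (rule 41): 11001100
Gen 5 (rule 102): 01010100
Gen 6 (rule 161): 00101001
Gen 7 (rule 210): 01000110
Gen 8 (rule 41): 00010100
Gen 9 (rule 102): 00111100
Gen 10 (rule 161): 10011001
Gen 11 (rule 210): 01101110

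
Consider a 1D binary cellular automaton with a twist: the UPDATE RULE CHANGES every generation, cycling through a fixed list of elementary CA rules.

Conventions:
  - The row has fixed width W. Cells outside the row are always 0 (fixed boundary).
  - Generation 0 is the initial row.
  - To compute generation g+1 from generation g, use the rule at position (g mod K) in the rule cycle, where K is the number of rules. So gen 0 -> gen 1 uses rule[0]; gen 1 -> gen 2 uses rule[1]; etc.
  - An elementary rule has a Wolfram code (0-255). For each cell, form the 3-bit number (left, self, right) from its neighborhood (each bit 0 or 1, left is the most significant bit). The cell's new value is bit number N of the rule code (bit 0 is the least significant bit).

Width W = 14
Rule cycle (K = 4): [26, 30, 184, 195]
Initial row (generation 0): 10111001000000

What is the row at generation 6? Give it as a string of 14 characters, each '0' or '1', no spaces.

Answer: 01111110001101

Derivation:
Gen 0: 10111001000000
Gen 1 (rule 26): 00100110100000
Gen 2 (rule 30): 01111100110000
Gen 3 (rule 184): 01111010101000
Gen 4 (rule 195): 10111000000011
Gen 5 (rule 26): 00100100000110
Gen 6 (rule 30): 01111110001101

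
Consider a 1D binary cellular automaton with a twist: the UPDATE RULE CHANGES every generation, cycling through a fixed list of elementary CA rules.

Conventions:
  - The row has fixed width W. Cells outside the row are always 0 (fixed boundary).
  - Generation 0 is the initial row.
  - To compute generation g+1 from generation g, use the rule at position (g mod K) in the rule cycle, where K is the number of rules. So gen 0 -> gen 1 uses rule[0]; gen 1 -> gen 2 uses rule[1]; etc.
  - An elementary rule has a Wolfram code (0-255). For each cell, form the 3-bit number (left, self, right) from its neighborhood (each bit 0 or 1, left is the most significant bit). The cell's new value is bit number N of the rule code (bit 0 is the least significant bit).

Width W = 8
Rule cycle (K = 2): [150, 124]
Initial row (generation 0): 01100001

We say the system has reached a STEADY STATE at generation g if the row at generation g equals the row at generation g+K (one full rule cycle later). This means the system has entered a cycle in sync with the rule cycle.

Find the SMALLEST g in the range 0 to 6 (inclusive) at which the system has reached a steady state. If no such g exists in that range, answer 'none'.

Gen 0: 01100001
Gen 1 (rule 150): 10010011
Gen 2 (rule 124): 11011011
Gen 3 (rule 150): 00000000
Gen 4 (rule 124): 00000000
Gen 5 (rule 150): 00000000
Gen 6 (rule 124): 00000000
Gen 7 (rule 150): 00000000
Gen 8 (rule 124): 00000000

Answer: 3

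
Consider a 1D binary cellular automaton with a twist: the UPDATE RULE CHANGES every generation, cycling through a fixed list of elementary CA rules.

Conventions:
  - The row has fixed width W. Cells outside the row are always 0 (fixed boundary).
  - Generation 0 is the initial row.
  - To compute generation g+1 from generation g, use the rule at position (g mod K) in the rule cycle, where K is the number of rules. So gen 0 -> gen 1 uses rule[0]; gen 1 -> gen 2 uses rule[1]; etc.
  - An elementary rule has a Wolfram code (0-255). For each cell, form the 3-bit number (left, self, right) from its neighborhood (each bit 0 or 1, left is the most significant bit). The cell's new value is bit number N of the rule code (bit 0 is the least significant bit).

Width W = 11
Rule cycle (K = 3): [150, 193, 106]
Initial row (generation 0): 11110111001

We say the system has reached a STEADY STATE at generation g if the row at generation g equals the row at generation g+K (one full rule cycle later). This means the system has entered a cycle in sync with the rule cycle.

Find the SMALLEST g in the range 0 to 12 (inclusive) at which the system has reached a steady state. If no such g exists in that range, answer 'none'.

Answer: none

Derivation:
Gen 0: 11110111001
Gen 1 (rule 150): 01100010111
Gen 2 (rule 193): 00101000011
Gen 3 (rule 106): 01010000111
Gen 4 (rule 150): 11011001010
Gen 5 (rule 193): 01001000000
Gen 6 (rule 106): 10010000000
Gen 7 (rule 150): 11111000000
Gen 8 (rule 193): 01111011111
Gen 9 (rule 106): 11001110001
Gen 10 (rule 150): 00110101011
Gen 11 (rule 193): 10010000001
Gen 12 (rule 106): 00100000010
Gen 13 (rule 150): 01110000111
Gen 14 (rule 193): 00110110011
Gen 15 (rule 106): 01111110111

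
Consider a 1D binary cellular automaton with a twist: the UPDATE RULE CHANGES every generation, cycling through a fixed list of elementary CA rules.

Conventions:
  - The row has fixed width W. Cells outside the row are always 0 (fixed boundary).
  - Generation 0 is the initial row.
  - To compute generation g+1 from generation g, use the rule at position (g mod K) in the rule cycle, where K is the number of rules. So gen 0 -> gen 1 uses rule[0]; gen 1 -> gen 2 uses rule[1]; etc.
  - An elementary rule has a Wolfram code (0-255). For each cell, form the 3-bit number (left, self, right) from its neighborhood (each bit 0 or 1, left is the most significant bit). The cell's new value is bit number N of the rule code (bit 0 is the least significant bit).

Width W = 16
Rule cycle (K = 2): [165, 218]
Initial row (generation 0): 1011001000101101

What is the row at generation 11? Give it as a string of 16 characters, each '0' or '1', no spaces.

Gen 0: 1011001000101101
Gen 1 (rule 165): 1100001010110011
Gen 2 (rule 218): 1110010000111111
Gen 3 (rule 165): 0100010110011110
Gen 4 (rule 218): 1010100111111111
Gen 5 (rule 165): 1111100011111110
Gen 6 (rule 218): 1111110111111111
Gen 7 (rule 165): 0111101011111110
Gen 8 (rule 218): 1111100011111111
Gen 9 (rule 165): 0111001001111110
Gen 10 (rule 218): 1111110111111111
Gen 11 (rule 165): 0111101011111110

Answer: 0111101011111110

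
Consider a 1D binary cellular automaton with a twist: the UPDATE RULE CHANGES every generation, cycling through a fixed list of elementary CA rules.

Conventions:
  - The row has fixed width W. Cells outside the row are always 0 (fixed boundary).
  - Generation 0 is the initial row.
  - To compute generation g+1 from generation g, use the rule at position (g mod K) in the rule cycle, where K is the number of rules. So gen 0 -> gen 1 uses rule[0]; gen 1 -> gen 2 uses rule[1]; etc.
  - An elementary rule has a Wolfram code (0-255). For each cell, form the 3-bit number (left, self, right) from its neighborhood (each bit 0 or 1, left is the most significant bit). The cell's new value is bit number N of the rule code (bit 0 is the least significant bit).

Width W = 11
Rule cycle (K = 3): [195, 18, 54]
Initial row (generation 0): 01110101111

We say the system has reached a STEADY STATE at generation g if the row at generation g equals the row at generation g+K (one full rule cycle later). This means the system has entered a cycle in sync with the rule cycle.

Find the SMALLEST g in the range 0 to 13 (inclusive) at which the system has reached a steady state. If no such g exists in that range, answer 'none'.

Gen 0: 01110101111
Gen 1 (rule 195): 10110000111
Gen 2 (rule 18): 00001001000
Gen 3 (rule 54): 00011111100
Gen 4 (rule 195): 11101111101
Gen 5 (rule 18): 00000000000
Gen 6 (rule 54): 00000000000
Gen 7 (rule 195): 11111111111
Gen 8 (rule 18): 00000000000
Gen 9 (rule 54): 00000000000
Gen 10 (rule 195): 11111111111
Gen 11 (rule 18): 00000000000
Gen 12 (rule 54): 00000000000
Gen 13 (rule 195): 11111111111
Gen 14 (rule 18): 00000000000
Gen 15 (rule 54): 00000000000
Gen 16 (rule 195): 11111111111

Answer: 5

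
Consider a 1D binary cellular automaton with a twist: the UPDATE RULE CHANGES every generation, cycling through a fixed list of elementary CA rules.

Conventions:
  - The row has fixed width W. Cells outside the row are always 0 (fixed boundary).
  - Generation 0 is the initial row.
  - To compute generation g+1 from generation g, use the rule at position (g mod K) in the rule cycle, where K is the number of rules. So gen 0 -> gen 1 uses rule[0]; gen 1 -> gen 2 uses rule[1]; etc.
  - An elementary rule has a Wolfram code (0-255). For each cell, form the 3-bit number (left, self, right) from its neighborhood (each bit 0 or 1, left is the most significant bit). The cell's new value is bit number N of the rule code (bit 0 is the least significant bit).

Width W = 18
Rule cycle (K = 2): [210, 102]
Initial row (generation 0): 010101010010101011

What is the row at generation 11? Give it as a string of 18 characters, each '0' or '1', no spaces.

Gen 0: 010101010010101011
Gen 1 (rule 210): 100000001100000001
Gen 2 (rule 102): 100000010100000011
Gen 3 (rule 210): 010000100010000101
Gen 4 (rule 102): 110001100110001111
Gen 5 (rule 210): 011010111011010111
Gen 6 (rule 102): 101111001101111001
Gen 7 (rule 210): 000111110100111110
Gen 8 (rule 102): 001000011101000010
Gen 9 (rule 210): 010100101100100101
Gen 10 (rule 102): 111101110101101111
Gen 11 (rule 210): 011100110000100111

Answer: 011100110000100111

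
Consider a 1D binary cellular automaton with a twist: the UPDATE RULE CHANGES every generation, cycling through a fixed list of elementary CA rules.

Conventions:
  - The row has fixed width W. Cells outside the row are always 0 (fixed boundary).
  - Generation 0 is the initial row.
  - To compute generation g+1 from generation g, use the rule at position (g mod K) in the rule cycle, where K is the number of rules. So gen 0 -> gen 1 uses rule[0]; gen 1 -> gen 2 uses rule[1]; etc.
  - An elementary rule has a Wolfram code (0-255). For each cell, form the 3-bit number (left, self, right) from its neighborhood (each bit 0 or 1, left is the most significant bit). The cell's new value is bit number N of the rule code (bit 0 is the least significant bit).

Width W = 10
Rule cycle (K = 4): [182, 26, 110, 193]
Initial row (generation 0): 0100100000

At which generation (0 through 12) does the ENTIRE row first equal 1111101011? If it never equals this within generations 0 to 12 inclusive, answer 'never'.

Gen 0: 0100100000
Gen 1 (rule 182): 1111110000
Gen 2 (rule 26): 1000001000
Gen 3 (rule 110): 1000011000
Gen 4 (rule 193): 0011001011
Gen 5 (rule 182): 0100111100
Gen 6 (rule 26): 1011100010
Gen 7 (rule 110): 1110100110
Gen 8 (rule 193): 0110000010
Gen 9 (rule 182): 1001000111
Gen 10 (rule 26): 0110101100
Gen 11 (rule 110): 1111111100
Gen 12 (rule 193): 0111111101

Answer: never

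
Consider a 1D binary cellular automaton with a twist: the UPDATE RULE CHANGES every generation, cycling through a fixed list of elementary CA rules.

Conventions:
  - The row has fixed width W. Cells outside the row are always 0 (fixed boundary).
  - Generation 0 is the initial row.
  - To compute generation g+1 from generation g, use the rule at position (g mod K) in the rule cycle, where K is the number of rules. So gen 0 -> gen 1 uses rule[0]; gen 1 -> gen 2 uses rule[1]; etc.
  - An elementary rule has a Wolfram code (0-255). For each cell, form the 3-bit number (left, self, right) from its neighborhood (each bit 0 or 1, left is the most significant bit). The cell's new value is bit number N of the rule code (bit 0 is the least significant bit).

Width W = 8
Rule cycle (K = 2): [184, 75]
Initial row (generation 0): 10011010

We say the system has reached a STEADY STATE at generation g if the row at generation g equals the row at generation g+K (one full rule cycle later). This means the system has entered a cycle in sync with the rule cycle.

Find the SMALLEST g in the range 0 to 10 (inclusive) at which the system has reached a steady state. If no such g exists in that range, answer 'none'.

Gen 0: 10011010
Gen 1 (rule 184): 01010101
Gen 2 (rule 75): 10000000
Gen 3 (rule 184): 01000000
Gen 4 (rule 75): 10011111
Gen 5 (rule 184): 01011110
Gen 6 (rule 75): 10010010
Gen 7 (rule 184): 01001001
Gen 8 (rule 75): 10010010
Gen 9 (rule 184): 01001001
Gen 10 (rule 75): 10010010
Gen 11 (rule 184): 01001001
Gen 12 (rule 75): 10010010

Answer: 6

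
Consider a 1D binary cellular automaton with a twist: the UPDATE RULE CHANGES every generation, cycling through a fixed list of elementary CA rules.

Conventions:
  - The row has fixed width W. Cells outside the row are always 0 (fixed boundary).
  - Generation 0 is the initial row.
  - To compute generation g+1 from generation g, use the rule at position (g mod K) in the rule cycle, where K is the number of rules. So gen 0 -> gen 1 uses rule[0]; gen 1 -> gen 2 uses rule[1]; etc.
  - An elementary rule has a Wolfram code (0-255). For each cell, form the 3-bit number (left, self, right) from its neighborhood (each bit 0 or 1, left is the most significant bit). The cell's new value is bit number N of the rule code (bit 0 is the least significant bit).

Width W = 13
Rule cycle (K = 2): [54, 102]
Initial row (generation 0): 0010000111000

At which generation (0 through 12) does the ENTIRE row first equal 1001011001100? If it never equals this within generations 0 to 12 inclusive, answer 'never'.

Answer: 2

Derivation:
Gen 0: 0010000111000
Gen 1 (rule 54): 0111001000100
Gen 2 (rule 102): 1001011001100
Gen 3 (rule 54): 1111100110010
Gen 4 (rule 102): 0000101010110
Gen 5 (rule 54): 0001111111001
Gen 6 (rule 102): 0010000001011
Gen 7 (rule 54): 0111000011100
Gen 8 (rule 102): 1001000100100
Gen 9 (rule 54): 1111101111110
Gen 10 (rule 102): 0000110000010
Gen 11 (rule 54): 0001001000111
Gen 12 (rule 102): 0011011001001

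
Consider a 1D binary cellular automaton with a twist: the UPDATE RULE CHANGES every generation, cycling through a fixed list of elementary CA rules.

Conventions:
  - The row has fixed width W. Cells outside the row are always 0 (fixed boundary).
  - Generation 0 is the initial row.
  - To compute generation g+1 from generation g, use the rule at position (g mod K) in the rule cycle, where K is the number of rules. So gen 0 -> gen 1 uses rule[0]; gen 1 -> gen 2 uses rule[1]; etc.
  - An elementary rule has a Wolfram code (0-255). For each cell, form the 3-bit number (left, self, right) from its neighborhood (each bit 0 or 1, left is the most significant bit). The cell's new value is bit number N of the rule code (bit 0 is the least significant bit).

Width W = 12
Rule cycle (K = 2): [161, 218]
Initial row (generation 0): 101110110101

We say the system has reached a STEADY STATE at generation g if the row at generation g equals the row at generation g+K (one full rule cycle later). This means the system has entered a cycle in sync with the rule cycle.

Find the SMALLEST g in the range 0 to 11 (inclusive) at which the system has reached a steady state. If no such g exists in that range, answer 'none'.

Gen 0: 101110110101
Gen 1 (rule 161): 010101001010
Gen 2 (rule 218): 100000110001
Gen 3 (rule 161): 001110000100
Gen 4 (rule 218): 011111001010
Gen 5 (rule 161): 001110000100
Gen 6 (rule 218): 011111001010
Gen 7 (rule 161): 001110000100
Gen 8 (rule 218): 011111001010
Gen 9 (rule 161): 001110000100
Gen 10 (rule 218): 011111001010
Gen 11 (rule 161): 001110000100
Gen 12 (rule 218): 011111001010
Gen 13 (rule 161): 001110000100

Answer: 3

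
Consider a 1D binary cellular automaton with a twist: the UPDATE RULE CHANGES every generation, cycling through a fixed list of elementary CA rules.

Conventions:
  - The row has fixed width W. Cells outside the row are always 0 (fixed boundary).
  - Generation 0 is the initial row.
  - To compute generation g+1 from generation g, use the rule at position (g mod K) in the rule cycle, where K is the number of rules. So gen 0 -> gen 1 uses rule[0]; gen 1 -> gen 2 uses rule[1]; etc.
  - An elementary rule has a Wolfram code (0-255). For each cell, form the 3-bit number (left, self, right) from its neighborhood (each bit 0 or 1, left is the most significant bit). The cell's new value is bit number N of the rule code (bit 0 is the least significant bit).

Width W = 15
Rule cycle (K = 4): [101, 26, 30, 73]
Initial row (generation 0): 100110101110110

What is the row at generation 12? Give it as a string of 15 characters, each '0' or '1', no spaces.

Gen 0: 100110101110110
Gen 1 (rule 101): 100011110011010
Gen 2 (rule 26): 010110001110001
Gen 3 (rule 30): 110101011001011
Gen 4 (rule 73): 110000011000011
Gen 5 (rule 101): 010111001011001
Gen 6 (rule 26): 100100110010110
Gen 7 (rule 30): 111111101110101
Gen 8 (rule 73): 100000101010000
Gen 9 (rule 101): 101110111110111
Gen 10 (rule 26): 001000100000100
Gen 11 (rule 30): 011101110001110
Gen 12 (rule 73): 010101010101010

Answer: 010101010101010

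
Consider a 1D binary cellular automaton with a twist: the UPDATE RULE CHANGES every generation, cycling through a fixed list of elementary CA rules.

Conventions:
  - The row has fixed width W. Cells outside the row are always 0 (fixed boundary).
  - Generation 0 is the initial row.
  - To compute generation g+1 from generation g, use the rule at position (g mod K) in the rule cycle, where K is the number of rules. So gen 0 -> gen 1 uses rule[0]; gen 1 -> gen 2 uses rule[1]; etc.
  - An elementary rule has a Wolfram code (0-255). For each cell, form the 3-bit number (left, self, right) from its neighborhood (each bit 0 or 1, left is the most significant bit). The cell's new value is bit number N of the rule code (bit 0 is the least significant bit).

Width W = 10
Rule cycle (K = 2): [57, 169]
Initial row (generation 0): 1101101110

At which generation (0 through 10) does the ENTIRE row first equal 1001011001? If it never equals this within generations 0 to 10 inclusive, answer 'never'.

Answer: never

Derivation:
Gen 0: 1101101110
Gen 1 (rule 57): 1011011001
Gen 2 (rule 169): 0110110000
Gen 3 (rule 57): 0101101111
Gen 4 (rule 169): 0011011110
Gen 5 (rule 57): 1010110001
Gen 6 (rule 169): 0101100100
Gen 7 (rule 57): 0011010011
Gen 8 (rule 169): 1010100010
Gen 9 (rule 57): 0101011001
Gen 10 (rule 169): 0010110000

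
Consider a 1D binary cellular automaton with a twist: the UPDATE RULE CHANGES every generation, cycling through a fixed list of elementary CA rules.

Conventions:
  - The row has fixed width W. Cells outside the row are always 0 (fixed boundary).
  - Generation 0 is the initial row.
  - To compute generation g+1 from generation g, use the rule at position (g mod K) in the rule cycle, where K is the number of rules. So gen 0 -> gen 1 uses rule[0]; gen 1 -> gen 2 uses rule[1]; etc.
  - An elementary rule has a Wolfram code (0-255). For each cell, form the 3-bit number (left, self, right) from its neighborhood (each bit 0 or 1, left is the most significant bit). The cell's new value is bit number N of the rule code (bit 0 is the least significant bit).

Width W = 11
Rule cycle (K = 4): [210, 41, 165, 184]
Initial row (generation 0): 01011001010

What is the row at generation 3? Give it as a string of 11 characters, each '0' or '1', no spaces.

Gen 0: 01011001010
Gen 1 (rule 210): 10001110001
Gen 2 (rule 41): 00101000100
Gen 3 (rule 165): 10111010101

Answer: 10111010101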